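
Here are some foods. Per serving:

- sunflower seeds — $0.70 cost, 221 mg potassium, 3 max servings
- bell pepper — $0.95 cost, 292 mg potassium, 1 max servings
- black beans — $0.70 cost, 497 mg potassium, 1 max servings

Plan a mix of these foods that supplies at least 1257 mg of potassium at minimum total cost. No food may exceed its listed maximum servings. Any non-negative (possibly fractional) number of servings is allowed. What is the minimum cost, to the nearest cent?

$3.12

Cost per mg of potassium: black beans $0.0014, sunflower seeds $0.0032, bell pepper $0.0033.
Take 1 serving of black beans: +497.0 mg potassium for $0.70 (total $0.70, still need 760.0 mg).
Take 3 servings of sunflower seeds: +663.0 mg potassium for $2.10 (total $2.80, still need 97.0 mg).
Take 0.3322 servings of bell pepper: +97.0 mg potassium for $0.32 (total $3.12, still need 0.0 mg).
Greedy by cheapest-per-mg is optimal for a single linear constraint, so the minimum cost is $3.12.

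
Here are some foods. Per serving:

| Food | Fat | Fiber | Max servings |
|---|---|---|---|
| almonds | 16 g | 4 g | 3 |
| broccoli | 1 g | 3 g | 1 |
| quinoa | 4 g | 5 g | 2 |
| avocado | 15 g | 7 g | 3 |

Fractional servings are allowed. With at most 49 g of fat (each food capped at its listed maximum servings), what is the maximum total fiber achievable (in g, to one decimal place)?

31.7 g

Fiber per g fat: broccoli 3, quinoa 1.25, avocado 0.4667, almonds 0.25.
Take 1 serving of broccoli: uses 1 g fat, +3.0 g fiber (running total 3.0 g).
Take 2 servings of quinoa: uses 8 g fat, +10.0 g fiber (running total 13.0 g).
Take 2.667 servings of avocado: uses 40 g fat, +18.7 g fiber (running total 31.7 g).
Filling greedily by fiber-per-g fat is optimal for one linear limit, giving 31.7 g.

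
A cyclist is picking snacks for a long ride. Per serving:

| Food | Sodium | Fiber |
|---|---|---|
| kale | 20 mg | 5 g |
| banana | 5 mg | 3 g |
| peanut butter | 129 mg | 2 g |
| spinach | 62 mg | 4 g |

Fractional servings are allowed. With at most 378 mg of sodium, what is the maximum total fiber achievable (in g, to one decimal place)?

226.8 g

Fiber per mg sodium: banana 0.6, kale 0.25, spinach 0.06452, peanut butter 0.0155.
With no serving limits, spend the whole sodium allowance on banana: 378 mg / 5 mg × 3 g = 226.8 g.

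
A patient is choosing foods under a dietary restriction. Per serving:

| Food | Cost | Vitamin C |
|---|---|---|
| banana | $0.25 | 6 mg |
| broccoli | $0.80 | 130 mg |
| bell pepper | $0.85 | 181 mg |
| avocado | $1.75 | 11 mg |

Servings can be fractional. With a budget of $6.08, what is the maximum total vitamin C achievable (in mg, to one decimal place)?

Vitamin C per dollar: bell pepper 212.9, broccoli 162.5, banana 24, avocado 6.286.
With no serving limits, spend the whole cost allowance on bell pepper: $6.08 / $0.85 × 181 mg = 1294.7 mg.

1294.7 mg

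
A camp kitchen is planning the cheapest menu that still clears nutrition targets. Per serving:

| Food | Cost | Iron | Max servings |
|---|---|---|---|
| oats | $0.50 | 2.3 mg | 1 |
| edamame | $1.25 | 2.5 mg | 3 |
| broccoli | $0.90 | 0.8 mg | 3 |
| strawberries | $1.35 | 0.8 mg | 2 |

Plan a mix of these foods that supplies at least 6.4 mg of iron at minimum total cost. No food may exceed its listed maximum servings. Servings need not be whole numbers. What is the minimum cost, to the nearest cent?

Cost per mg of iron: oats $0.2174, edamame $0.5000, broccoli $1.1250, strawberries $1.6875.
Take 1 serving of oats: +2.3 mg iron for $0.50 (total $0.50, still need 4.1 mg).
Take 1.64 servings of edamame: +4.1 mg iron for $2.05 (total $2.55, still need 0.0 mg).
Greedy by cheapest-per-mg is optimal for a single linear constraint, so the minimum cost is $2.55.

$2.55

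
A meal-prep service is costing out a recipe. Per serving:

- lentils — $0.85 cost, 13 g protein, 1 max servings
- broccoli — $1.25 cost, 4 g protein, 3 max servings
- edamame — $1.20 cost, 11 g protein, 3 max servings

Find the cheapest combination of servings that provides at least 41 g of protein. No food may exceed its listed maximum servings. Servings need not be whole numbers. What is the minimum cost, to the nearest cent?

$3.90

Cost per g of protein: lentils $0.0654, edamame $0.1091, broccoli $0.3125.
Take 1 serving of lentils: +13.0 g protein for $0.85 (total $0.85, still need 28.0 g).
Take 2.545 servings of edamame: +28.0 g protein for $3.05 (total $3.90, still need 0.0 g).
Filling from the cheapest source first is optimal under one linear minimum: $3.90.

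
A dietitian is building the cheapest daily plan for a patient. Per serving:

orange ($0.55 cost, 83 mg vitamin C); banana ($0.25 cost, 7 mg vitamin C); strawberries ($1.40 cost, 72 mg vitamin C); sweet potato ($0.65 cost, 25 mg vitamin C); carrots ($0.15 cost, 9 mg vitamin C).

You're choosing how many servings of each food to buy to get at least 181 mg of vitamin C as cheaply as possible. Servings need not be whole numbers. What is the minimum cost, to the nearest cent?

Cost per mg of vitamin C: orange $0.0066, carrots $0.0167, strawberries $0.0194, sweet potato $0.0260, banana $0.0357.
With no serving limits, use only orange: 181 mg / 83 mg = 2.181 servings × $0.55 = $1.20.

$1.20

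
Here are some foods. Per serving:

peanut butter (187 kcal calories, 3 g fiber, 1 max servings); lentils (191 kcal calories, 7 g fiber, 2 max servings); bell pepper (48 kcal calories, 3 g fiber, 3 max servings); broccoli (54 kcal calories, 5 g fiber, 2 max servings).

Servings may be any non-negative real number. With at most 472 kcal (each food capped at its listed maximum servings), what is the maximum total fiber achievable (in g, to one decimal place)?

27.1 g

Fiber per kcal: broccoli 0.09259, bell pepper 0.0625, lentils 0.03665, peanut butter 0.01604.
Take 2 servings of broccoli: uses 108 kcal, +10.0 g fiber (running total 10.0 g).
Take 3 servings of bell pepper: uses 144 kcal, +9.0 g fiber (running total 19.0 g).
Take 1.152 servings of lentils: uses 220 kcal, +8.1 g fiber (running total 27.1 g).
Greedy by best ratio exhausts the calories allowance optimally: 27.1 g.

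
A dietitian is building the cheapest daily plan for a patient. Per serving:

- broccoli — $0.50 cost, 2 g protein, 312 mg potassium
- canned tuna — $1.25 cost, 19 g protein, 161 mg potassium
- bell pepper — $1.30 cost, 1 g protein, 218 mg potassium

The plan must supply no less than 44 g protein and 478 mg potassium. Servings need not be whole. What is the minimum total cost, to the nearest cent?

broccoli only: max(44/2, 478/312) = 22 servings → $11.00.
canned tuna only: max(44/19, 478/161) = 2.969 servings → $3.71.
bell pepper only: max(44/1, 478/218) = 44 servings → $57.20.
broccoli + canned tuna with both tight: 0.3564 servings and 2.278 servings → $3.03.
broccoli + bell pepper: intersection lies outside the first quadrant.
canned tuna + bell pepper with both tight: 2.289 servings and 0.5019 servings → $3.51.
The minimum over all feasible corners is $3.03.

$3.03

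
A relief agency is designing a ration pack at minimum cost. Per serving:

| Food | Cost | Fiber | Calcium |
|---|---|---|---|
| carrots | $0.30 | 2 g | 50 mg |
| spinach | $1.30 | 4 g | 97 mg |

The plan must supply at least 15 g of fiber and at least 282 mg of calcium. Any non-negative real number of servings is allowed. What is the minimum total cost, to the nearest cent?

$2.25

At the optimum either one food covers both requirements or two foods hit both targets exactly; no other combination can be cheaper.
carrots only: max(15/2, 282/50) = 7.5 servings → $2.25.
spinach only: max(15/4, 282/97) = 3.75 servings → $4.88.
carrots + spinach with both targets exact would need a negative amount; discard.
The minimum over all feasible corners is $2.25.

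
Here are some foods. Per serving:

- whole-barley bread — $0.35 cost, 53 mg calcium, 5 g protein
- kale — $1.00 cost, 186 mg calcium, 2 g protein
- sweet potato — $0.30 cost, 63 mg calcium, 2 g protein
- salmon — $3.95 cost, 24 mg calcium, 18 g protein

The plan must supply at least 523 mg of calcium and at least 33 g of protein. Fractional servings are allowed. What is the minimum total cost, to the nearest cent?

$2.97

A basic optimal solution has at most two foods positive. Try each food alone and each pair with both targets met exactly.
whole-barley bread only: max(523/53, 33/5) = 9.868 servings → $3.45.
kale only: max(523/186, 33/2) = 16.5 servings → $16.50.
sweet potato only: max(523/63, 33/2) = 16.5 servings → $4.95.
salmon only: max(523/24, 33/18) = 21.79 servings → $86.08.
whole-barley bread + kale with both tight: 6.18 servings and 1.051 servings → $3.21.
whole-barley bread + sweet potato with both tight: 4.943 servings and 4.144 servings → $2.97.
whole-barley bread + salmon with both targets exact would need a negative amount; discard.
kale + sweet potato: the both-tight solution has a negative serving — not a feasible corner.
kale + salmon with both tight: 2.613 servings and 1.543 servings → $8.71.
sweet potato + salmon with both tight: 7.939 servings and 0.9512 servings → $6.14.
The minimum over all feasible corners is $2.97.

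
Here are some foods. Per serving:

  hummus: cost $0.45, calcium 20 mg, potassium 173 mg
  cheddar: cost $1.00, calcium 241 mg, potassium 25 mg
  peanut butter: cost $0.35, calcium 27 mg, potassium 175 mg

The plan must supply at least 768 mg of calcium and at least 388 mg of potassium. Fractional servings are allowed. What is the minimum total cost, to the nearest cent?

$3.61

With two linear requirements the optimum uses one or two foods; enumerate the corners.
hummus only: max(768/20, 388/173) = 38.4 servings → $17.28.
cheddar only: max(768/241, 388/25) = 15.52 servings → $15.52.
peanut butter only: max(768/27, 388/175) = 28.44 servings → $9.96.
hummus + cheddar with both tight: 1.804 servings and 3.037 servings → $3.85.
hummus + peanut butter: the both-tight solution has a negative serving — not a feasible corner.
cheddar + peanut butter with both tight: 2.986 servings and 1.791 servings → $3.61.
The minimum over all feasible corners is $3.61.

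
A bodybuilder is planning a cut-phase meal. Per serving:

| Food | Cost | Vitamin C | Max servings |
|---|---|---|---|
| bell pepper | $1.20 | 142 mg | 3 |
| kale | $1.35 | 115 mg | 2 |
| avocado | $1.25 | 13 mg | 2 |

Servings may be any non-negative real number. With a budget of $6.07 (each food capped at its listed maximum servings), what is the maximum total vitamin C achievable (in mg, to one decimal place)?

636.4 mg

Vitamin C per dollar: bell pepper 118.3, kale 85.19, avocado 10.4.
Take 3 servings of bell pepper: spends $3.60, +426.0 mg vitamin C (running total 426.0 mg).
Take 1.83 servings of kale: spends $2.47, +210.4 mg vitamin C (running total 636.4 mg).
Filling greedily by vitamin C-per-dollar is optimal for one linear limit, giving 636.4 mg.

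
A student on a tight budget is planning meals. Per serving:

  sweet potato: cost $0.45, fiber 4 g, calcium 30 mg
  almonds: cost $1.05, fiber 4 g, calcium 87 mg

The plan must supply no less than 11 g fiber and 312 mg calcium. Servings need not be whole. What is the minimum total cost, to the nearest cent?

$3.77

For a min-cost LP with two ≥-constraints, a basic feasible solution has at most two positive variables.
sweet potato only: max(11/4, 312/30) = 10.4 servings → $4.68.
almonds only: max(11/4, 312/87) = 3.586 servings → $3.77.
sweet potato + almonds: intersection lies outside the first quadrant.
Cheapest feasible corner: $3.77.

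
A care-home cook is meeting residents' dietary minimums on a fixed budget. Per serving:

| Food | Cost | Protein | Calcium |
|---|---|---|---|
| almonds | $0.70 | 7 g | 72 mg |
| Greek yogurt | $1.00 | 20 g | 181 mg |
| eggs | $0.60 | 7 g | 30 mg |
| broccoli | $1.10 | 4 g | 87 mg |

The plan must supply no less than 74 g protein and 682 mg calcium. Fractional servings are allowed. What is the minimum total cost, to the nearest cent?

An LP optimum is at a vertex; with two nutrient constraints at most two foods are used. Check each candidate.
almonds only: max(74/7, 682/72) = 10.57 servings → $7.40.
Greek yogurt only: max(74/20, 682/181) = 3.768 servings → $3.77.
eggs only: max(74/7, 682/30) = 22.73 servings → $13.64.
broccoli only: max(74/4, 682/87) = 18.5 servings → $20.35.
almonds + Greek yogurt with both tight: 1.422 servings and 3.202 servings → $4.20.
almonds + eggs with both tight: 8.687 servings and 1.884 servings → $7.21.
almonds + broccoli with both targets exact would need a negative amount; discard.
Greek yogurt + eggs: intersection lies outside the first quadrant.
Greek yogurt + broccoli with both tight: 3.652 servings and 0.2421 servings → $3.92.
eggs + broccoli with both tight: 7.587 servings and 5.223 servings → $10.30.
Cheapest feasible corner: $3.77.

$3.77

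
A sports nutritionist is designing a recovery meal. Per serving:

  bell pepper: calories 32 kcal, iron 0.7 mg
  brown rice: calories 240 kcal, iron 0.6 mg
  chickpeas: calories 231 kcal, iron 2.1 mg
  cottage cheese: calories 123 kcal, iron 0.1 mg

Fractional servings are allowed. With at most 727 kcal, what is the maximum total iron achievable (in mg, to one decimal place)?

15.9 mg

Iron per kcal: bell pepper 0.02187, chickpeas 0.009091, brown rice 0.0025, cottage cheese 0.000813.
With no serving limits, spend the whole calories allowance on bell pepper: 727 kcal / 32 kcal × 0.7 mg = 15.9 mg.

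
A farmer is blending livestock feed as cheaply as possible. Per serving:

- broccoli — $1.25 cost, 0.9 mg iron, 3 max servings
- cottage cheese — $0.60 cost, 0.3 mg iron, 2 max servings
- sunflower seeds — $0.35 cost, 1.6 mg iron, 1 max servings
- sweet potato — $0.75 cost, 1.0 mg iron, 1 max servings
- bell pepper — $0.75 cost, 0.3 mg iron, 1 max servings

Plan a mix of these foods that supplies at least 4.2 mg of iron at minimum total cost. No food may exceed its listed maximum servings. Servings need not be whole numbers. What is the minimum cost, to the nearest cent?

Cost per mg of iron: sunflower seeds $0.2188, sweet potato $0.7500, broccoli $1.3889, cottage cheese $2.0000, bell pepper $2.5000.
Take 1 serving of sunflower seeds: +1.6 mg iron for $0.35 (total $0.35, still need 2.6 mg).
Take 1 serving of sweet potato: +1.0 mg iron for $0.75 (total $1.10, still need 1.6 mg).
Take 1.778 servings of broccoli: +1.6 mg iron for $2.22 (total $3.32, still need 0.0 mg).
Filling from the cheapest source first is optimal under one linear minimum: $3.32.

$3.32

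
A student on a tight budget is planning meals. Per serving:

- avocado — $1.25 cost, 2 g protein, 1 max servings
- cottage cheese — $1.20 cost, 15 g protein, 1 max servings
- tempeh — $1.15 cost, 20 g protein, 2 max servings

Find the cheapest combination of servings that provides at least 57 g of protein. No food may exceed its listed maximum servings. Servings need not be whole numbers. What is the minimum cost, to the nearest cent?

Cost per g of protein: tempeh $0.0575, cottage cheese $0.0800, avocado $0.6250.
Take 2 servings of tempeh: +40.0 g protein for $2.30 (total $2.30, still need 17.0 g).
Take 1 serving of cottage cheese: +15.0 g protein for $1.20 (total $3.50, still need 2.0 g).
Take 1 serving of avocado: +2.0 g protein for $1.25 (total $4.75, still need 0.0 g).
Greedy by cheapest-per-g is optimal for a single linear constraint, so the minimum cost is $4.75.

$4.75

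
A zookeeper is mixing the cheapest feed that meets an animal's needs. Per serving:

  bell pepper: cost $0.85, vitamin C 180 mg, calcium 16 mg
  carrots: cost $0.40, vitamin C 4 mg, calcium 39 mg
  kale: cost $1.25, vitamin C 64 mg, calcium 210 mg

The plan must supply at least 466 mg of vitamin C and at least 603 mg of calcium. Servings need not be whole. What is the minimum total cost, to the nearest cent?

For a min-cost LP with two ≥-constraints, a basic feasible solution has at most two positive variables.
bell pepper only: max(466/180, 603/16) = 37.69 servings → $32.03.
carrots only: max(466/4, 603/39) = 116.5 servings → $46.60.
kale only: max(466/64, 603/210) = 7.281 servings → $9.10.
bell pepper + carrots with both tight: 2.266 servings and 14.53 servings → $7.74.
bell pepper + kale with both tight: 1.612 servings and 2.749 servings → $4.81.
carrots + kale: intersection lies outside the first quadrant.
So the least-cost plan costs $4.81.

$4.81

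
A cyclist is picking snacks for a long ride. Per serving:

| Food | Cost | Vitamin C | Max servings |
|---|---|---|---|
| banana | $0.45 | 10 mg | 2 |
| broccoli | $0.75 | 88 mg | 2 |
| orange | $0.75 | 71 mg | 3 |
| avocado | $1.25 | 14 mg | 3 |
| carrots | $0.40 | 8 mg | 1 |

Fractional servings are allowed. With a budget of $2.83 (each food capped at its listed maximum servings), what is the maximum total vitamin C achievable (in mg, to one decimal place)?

Vitamin C per dollar: broccoli 117.3, orange 94.67, banana 22.22, carrots 20, avocado 11.2.
Take 2 servings of broccoli: spends $1.50, +176.0 mg vitamin C (running total 176.0 mg).
Take 1.773 servings of orange: spends $1.33, +125.9 mg vitamin C (running total 301.9 mg).
Filling greedily by vitamin C-per-dollar is optimal for one linear limit, giving 301.9 mg.

301.9 mg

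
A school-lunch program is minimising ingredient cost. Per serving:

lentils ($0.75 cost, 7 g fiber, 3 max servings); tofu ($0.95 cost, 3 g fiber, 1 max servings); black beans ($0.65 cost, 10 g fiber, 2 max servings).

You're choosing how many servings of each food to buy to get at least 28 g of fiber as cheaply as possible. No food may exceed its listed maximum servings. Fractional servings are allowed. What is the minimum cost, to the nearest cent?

Cost per g of fiber: black beans $0.0650, lentils $0.1071, tofu $0.3167.
Take 2 servings of black beans: +20.0 g fiber for $1.30 (total $1.30, still need 8.0 g).
Take 1.143 servings of lentils: +8.0 g fiber for $0.86 (total $2.16, still need 0.0 g).
Greedy by cheapest-per-g is optimal for a single linear constraint, so the minimum cost is $2.16.

$2.16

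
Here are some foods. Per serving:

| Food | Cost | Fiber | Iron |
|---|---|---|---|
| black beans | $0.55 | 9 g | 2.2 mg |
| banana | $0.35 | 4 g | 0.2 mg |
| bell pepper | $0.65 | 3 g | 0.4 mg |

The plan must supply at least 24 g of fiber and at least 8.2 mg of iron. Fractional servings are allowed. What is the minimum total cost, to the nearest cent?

For a min-cost LP with two ≥-constraints, a basic feasible solution has at most two positive variables.
black beans only: max(24/9, 8.2/2.2) = 3.727 servings → $2.05.
banana only: max(24/4, 8.2/0.2) = 41 servings → $14.35.
bell pepper only: max(24/3, 8.2/0.4) = 20.5 servings → $13.32.
black beans + banana: the both-tight solution has a negative serving — not a feasible corner.
black beans + bell pepper with both targets exact would need a negative amount; discard.
banana + bell pepper: intersection lies outside the first quadrant.
The minimum over all feasible corners is $2.05.

$2.05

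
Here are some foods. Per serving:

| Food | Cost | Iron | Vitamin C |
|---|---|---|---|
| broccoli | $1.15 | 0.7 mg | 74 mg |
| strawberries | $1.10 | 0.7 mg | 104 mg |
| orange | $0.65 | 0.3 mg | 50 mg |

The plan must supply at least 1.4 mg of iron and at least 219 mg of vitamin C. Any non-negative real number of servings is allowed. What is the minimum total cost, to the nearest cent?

The cheapest plan sits at a corner of the feasible region — with two constraints it uses at most two foods.
broccoli only: max(1.4/0.7, 219/74) = 2.959 servings → $3.40.
strawberries only: max(1.4/0.7, 219/104) = 2.106 servings → $2.32.
orange only: max(1.4/0.3, 219/50) = 4.667 servings → $3.03.
broccoli + strawberries: the both-tight solution has a negative serving — not a feasible corner.
broccoli + orange with both tight: 0.3359 servings and 3.883 servings → $2.91.
strawberries + orange with both tight: 1.132 servings and 2.026 servings → $2.56.
Cheapest feasible corner: $2.32.

$2.32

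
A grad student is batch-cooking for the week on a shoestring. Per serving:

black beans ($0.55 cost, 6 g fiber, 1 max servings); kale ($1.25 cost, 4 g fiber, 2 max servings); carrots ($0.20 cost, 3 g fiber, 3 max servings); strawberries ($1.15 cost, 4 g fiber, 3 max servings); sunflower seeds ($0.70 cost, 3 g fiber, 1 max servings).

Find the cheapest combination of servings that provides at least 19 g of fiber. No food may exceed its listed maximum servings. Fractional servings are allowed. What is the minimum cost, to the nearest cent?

$2.14

Cost per g of fiber: carrots $0.0667, black beans $0.0917, sunflower seeds $0.2333, strawberries $0.2875, kale $0.3125.
Take 3 servings of carrots: +9.0 g fiber for $0.60 (total $0.60, still need 10.0 g).
Take 1 serving of black beans: +6.0 g fiber for $0.55 (total $1.15, still need 4.0 g).
Take 1 serving of sunflower seeds: +3.0 g fiber for $0.70 (total $1.85, still need 1.0 g).
Take 0.25 servings of strawberries: +1.0 g fiber for $0.29 (total $2.14, still need 0.0 g).
Filling from the cheapest source first is optimal under one linear minimum: $2.14.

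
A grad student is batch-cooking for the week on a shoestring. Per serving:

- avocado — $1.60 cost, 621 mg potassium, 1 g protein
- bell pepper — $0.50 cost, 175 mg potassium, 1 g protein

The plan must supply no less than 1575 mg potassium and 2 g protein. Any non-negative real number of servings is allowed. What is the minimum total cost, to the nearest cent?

This is a tiny linear program; its minimum lies at a vertex of the feasible set. List the vertices and price them.
avocado only: max(1575/621, 2/1) = 2.536 servings → $4.06.
bell pepper only: max(1575/175, 2/1) = 9 servings → $4.50.
avocado + bell pepper: intersection lies outside the first quadrant.
Cheapest feasible corner: $4.06.

$4.06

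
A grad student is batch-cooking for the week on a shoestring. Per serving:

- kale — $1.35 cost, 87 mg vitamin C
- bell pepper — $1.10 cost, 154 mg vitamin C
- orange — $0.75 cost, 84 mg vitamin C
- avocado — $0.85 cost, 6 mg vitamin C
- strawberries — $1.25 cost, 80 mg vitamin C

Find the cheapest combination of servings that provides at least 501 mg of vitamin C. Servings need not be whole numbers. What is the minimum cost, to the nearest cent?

Cost per mg of vitamin C: bell pepper $0.0071, orange $0.0089, kale $0.0155, strawberries $0.0156, avocado $0.1417.
With no serving limits, use only bell pepper: 501 mg / 154 mg = 3.253 servings × $1.10 = $3.58.

$3.58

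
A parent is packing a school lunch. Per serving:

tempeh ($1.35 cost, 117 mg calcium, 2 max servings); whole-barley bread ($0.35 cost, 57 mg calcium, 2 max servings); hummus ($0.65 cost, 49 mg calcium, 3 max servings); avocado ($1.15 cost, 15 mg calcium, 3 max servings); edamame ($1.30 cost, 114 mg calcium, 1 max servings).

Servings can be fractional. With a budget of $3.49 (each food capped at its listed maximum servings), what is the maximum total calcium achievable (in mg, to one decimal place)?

357.1 mg

Calcium per dollar: whole-barley bread 162.9, edamame 87.69, tempeh 86.67, hummus 75.38, avocado 13.04.
Take 2 servings of whole-barley bread: spends $0.70, +114.0 mg calcium (running total 114.0 mg).
Take 1 serving of edamame: spends $1.30, +114.0 mg calcium (running total 228.0 mg).
Take 1.104 servings of tempeh: spends $1.49, +129.1 mg calcium (running total 357.1 mg).
Filling greedily by calcium-per-dollar is optimal for one linear limit, giving 357.1 mg.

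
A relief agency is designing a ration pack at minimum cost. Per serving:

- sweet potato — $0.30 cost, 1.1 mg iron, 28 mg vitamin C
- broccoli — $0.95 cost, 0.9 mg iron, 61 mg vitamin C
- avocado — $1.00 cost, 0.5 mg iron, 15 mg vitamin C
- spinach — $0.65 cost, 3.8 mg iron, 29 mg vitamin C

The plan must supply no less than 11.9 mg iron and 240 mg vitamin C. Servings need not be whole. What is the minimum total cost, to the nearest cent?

$2.89

The cheapest plan sits at a corner of the feasible region — with two constraints it uses at most two foods.
sweet potato only: max(11.9/1.1, 240/28) = 10.82 servings → $3.25.
broccoli only: max(11.9/0.9, 240/61) = 13.22 servings → $12.56.
avocado only: max(11.9/0.5, 240/15) = 23.8 servings → $23.80.
spinach only: max(11.9/3.8, 240/29) = 8.276 servings → $5.38.
sweet potato + broccoli with both targets exact would need a negative amount; discard.
sweet potato + avocado with both targets exact would need a negative amount; discard.
sweet potato + spinach with both tight: 7.609 servings and 0.9289 servings → $2.89.
broccoli + avocado with both targets exact would need a negative amount; discard.
broccoli + spinach with both tight: 2.756 servings and 2.479 servings → $4.23.
avocado + spinach with both tight: 13.34 servings and 1.376 servings → $14.23.
So the least-cost plan costs $2.89.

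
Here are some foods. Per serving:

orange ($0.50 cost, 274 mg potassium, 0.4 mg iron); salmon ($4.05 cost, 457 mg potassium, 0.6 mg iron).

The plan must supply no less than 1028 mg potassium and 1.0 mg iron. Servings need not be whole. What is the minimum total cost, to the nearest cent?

$1.88

An LP optimum is at a vertex; with two nutrient constraints at most two foods are used. Check each candidate.
orange only: max(1028/274, 1.0/0.4) = 3.752 servings → $1.88.
salmon only: max(1028/457, 1.0/0.6) = 2.249 servings → $9.11.
orange + salmon: the both-tight solution has a negative serving — not a feasible corner.
Cheapest feasible corner: $1.88.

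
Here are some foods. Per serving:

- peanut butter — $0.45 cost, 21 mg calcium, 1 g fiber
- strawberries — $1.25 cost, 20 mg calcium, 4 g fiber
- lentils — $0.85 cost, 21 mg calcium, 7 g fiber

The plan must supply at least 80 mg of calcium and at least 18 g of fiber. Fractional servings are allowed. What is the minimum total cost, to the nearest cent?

$2.66

With two linear requirements the optimum uses one or two foods; enumerate the corners.
peanut butter only: max(80/21, 18/1) = 18 servings → $8.10.
strawberries only: max(80/20, 18/4) = 4.5 servings → $5.62.
lentils only: max(80/21, 18/7) = 3.81 servings → $3.24.
peanut butter + strawberries: the both-tight solution has a negative serving — not a feasible corner.
peanut butter + lentils with both tight: 1.444 servings and 2.365 servings → $2.66.
strawberries + lentils with both tight: 3.25 servings and 0.7143 servings → $4.67.
Cheapest feasible corner: $2.66.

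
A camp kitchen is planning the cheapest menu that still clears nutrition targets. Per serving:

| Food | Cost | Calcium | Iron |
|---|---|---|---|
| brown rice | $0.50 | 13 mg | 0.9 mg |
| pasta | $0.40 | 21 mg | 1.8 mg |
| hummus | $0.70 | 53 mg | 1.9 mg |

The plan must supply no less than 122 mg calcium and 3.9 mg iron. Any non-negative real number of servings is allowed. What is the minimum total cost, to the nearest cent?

$1.61

A basic optimal solution has at most two foods positive. Try each food alone and each pair with both targets met exactly.
brown rice only: max(122/13, 3.9/0.9) = 9.385 servings → $4.69.
pasta only: max(122/21, 3.9/1.8) = 5.81 servings → $2.32.
hummus only: max(122/53, 3.9/1.9) = 2.302 servings → $1.61.
brown rice + pasta with both targets exact would need a negative amount; discard.
brown rice + hummus with both targets exact would need a negative amount; discard.
pasta + hummus: intersection lies outside the first quadrant.
Cheapest feasible corner: $1.61.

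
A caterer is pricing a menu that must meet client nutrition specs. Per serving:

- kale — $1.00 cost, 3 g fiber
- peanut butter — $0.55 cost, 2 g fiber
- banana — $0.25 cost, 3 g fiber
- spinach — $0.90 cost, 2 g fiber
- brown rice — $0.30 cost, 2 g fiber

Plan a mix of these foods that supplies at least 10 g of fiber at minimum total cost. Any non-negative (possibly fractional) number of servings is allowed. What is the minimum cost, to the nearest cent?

Cost per g of fiber: banana $0.0833, brown rice $0.1500, peanut butter $0.2750, kale $0.3333, spinach $0.4500.
With no serving limits, use only banana: 10 g / 3 g = 3.333 servings × $0.25 = $0.83.

$0.83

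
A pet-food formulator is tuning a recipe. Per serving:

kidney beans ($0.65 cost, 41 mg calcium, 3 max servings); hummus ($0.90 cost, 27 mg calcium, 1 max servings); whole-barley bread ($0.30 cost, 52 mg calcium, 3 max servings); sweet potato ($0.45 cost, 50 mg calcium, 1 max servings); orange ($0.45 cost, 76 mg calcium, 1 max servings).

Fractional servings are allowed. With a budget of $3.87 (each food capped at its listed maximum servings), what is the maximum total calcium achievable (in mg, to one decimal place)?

Calcium per dollar: whole-barley bread 173.3, orange 168.9, sweet potato 111.1, kidney beans 63.08, hummus 30.
Take 3 servings of whole-barley bread: spends $0.90, +156.0 mg calcium (running total 156.0 mg).
Take 1 serving of orange: spends $0.45, +76.0 mg calcium (running total 232.0 mg).
Take 1 serving of sweet potato: spends $0.45, +50.0 mg calcium (running total 282.0 mg).
Take 3 servings of kidney beans: spends $1.95, +123.0 mg calcium (running total 405.0 mg).
Take 0.1333 servings of hummus: spends $0.12, +3.6 mg calcium (running total 408.6 mg).
Filling greedily by calcium-per-dollar is optimal for one linear limit, giving 408.6 mg.

408.6 mg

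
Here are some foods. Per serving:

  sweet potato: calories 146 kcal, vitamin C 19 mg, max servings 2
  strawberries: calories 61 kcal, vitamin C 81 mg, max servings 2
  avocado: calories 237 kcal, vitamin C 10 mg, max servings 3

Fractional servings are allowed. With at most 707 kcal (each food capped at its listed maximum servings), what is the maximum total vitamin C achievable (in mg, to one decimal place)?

Vitamin C per kcal: strawberries 1.328, sweet potato 0.1301, avocado 0.04219.
Take 2 servings of strawberries: uses 122 kcal, +162.0 mg vitamin C (running total 162.0 mg).
Take 2 servings of sweet potato: uses 292 kcal, +38.0 mg vitamin C (running total 200.0 mg).
Take 1.236 servings of avocado: uses 293 kcal, +12.4 mg vitamin C (running total 212.4 mg).
Greedy by best ratio exhausts the calories allowance optimally: 212.4 mg.

212.4 mg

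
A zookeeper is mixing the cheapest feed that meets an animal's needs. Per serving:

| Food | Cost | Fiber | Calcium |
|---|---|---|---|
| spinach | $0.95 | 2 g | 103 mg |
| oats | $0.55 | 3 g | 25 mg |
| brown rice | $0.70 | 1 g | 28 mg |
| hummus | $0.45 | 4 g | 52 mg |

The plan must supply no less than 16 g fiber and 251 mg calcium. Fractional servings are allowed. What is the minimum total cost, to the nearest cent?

$2.17

With two linear requirements the optimum uses one or two foods; enumerate the corners.
spinach only: max(16/2, 251/103) = 8 servings → $7.60.
oats only: max(16/3, 251/25) = 10.04 servings → $5.52.
brown rice only: max(16/1, 251/28) = 16 servings → $11.20.
hummus only: max(16/4, 251/52) = 4.827 servings → $2.17.
spinach + oats with both tight: 1.363 servings and 4.425 servings → $3.73.
spinach + brown rice with both targets exact would need a negative amount; discard.
spinach + hummus with both tight: 0.5584 servings and 3.721 servings → $2.20.
oats + brown rice with both tight: 3.339 servings and 5.983 servings → $6.02.
oats + hummus: the both-tight solution has a negative serving — not a feasible corner.
brown rice + hummus with both tight: 2.867 servings and 3.283 servings → $3.48.
The minimum over all feasible corners is $2.17.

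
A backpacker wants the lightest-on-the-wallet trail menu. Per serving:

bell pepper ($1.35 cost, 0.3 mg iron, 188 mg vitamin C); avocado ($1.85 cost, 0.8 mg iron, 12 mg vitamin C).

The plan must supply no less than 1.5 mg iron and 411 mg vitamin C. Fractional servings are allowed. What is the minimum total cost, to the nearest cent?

Minimising a linear cost over {iron ≥ 1.5, vitamin C ≥ 411, servings ≥ 0} — the optimum is at a vertex, using one or two foods.
bell pepper only: max(1.5/0.3, 411/188) = 5 servings → $6.75.
avocado only: max(1.5/0.8, 411/12) = 34.25 servings → $63.36.
bell pepper + avocado with both tight: 2.117 servings and 1.081 servings → $4.86.
The minimum over all feasible corners is $4.86.

$4.86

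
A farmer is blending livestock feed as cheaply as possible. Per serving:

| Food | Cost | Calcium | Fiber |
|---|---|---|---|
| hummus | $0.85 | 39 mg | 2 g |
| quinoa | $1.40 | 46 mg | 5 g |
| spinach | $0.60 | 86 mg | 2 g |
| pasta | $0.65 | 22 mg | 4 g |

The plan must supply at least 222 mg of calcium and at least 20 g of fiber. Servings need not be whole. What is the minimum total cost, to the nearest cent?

hummus only: max(222/39, 20/2) = 10 servings → $8.50.
quinoa only: max(222/46, 20/5) = 4.826 servings → $6.76.
spinach only: max(222/86, 20/2) = 10 servings → $6.00.
pasta only: max(222/22, 20/4) = 10.09 servings → $6.56.
hummus + quinoa with both tight: 1.845 servings and 3.262 servings → $6.13.
hummus + spinach: intersection lies outside the first quadrant.
hummus + pasta with both tight: 4 servings and 3 servings → $5.35.
quinoa + spinach with both tight: 3.775 servings and 0.5621 servings → $5.62.
quinoa + pasta: the both-tight solution has a negative serving — not a feasible corner.
spinach + pasta with both tight: 1.493 servings and 4.253 servings → $3.66.
So the least-cost plan costs $3.66.

$3.66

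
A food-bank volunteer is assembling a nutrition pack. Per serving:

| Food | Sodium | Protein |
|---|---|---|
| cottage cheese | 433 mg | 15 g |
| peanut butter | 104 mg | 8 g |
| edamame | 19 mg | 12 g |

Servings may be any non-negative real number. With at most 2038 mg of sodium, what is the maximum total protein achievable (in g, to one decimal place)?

1287.2 g

Protein per mg sodium: edamame 0.6316, peanut butter 0.07692, cottage cheese 0.03464.
With no serving limits, spend the whole sodium allowance on edamame: 2038 mg / 19 mg × 12 g = 1287.2 g.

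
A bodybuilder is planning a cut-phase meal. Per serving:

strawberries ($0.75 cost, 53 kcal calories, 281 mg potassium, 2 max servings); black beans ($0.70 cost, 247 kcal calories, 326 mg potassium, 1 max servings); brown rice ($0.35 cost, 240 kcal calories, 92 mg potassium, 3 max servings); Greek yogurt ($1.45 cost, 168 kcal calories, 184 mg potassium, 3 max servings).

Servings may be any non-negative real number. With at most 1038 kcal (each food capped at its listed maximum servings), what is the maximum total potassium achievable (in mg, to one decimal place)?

Potassium per kcal: strawberries 5.302, black beans 1.32, Greek yogurt 1.095, brown rice 0.3833.
Take 2 servings of strawberries: uses 106 kcal, +562.0 mg potassium (running total 562.0 mg).
Take 1 serving of black beans: uses 247 kcal, +326.0 mg potassium (running total 888.0 mg).
Take 3 servings of Greek yogurt: uses 504 kcal, +552.0 mg potassium (running total 1440.0 mg).
Take 0.7542 servings of brown rice: uses 181 kcal, +69.4 mg potassium (running total 1509.4 mg).
Filling greedily by potassium-per-kcal is optimal for one linear limit, giving 1509.4 mg.

1509.4 mg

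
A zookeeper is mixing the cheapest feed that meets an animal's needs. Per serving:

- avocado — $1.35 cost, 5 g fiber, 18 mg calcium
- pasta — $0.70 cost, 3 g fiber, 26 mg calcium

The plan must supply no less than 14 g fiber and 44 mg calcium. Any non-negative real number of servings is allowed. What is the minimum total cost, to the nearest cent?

Minimising a linear cost over {fiber ≥ 14, calcium ≥ 44, servings ≥ 0} — the optimum is at a vertex, using one or two foods.
avocado only: max(14/5, 44/18) = 2.8 servings → $3.78.
pasta only: max(14/3, 44/26) = 4.667 servings → $3.27.
avocado + pasta with both targets exact would need a negative amount; discard.
Cheapest feasible corner: $3.27.

$3.27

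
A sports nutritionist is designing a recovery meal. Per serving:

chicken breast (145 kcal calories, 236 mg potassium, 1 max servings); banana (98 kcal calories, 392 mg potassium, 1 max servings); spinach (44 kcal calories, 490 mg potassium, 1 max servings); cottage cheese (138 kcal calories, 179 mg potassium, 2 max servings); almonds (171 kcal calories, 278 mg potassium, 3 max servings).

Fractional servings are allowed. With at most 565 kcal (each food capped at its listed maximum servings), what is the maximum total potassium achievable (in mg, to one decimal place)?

Potassium per kcal: spinach 11.14, banana 4, chicken breast 1.628, almonds 1.626, cottage cheese 1.297.
Take 1 serving of spinach: uses 44 kcal, +490.0 mg potassium (running total 490.0 mg).
Take 1 serving of banana: uses 98 kcal, +392.0 mg potassium (running total 882.0 mg).
Take 1 serving of chicken breast: uses 145 kcal, +236.0 mg potassium (running total 1118.0 mg).
Take 1.626 servings of almonds: uses 278 kcal, +452.0 mg potassium (running total 1570.0 mg).
Filling greedily by potassium-per-kcal is optimal for one linear limit, giving 1570.0 mg.

1570.0 mg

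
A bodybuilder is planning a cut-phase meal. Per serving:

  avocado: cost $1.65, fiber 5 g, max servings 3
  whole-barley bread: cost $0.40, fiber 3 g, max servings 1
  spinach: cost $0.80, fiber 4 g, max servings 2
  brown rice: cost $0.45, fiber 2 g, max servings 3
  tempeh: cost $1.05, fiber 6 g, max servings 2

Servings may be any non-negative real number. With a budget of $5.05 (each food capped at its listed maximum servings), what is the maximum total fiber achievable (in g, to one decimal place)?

Fiber per dollar: whole-barley bread 7.5, tempeh 5.714, spinach 5, brown rice 4.444, avocado 3.03.
Take 1 serving of whole-barley bread: spends $0.40, +3.0 g fiber (running total 3.0 g).
Take 2 servings of tempeh: spends $2.10, +12.0 g fiber (running total 15.0 g).
Take 2 servings of spinach: spends $1.60, +8.0 g fiber (running total 23.0 g).
Take 2.111 servings of brown rice: spends $0.95, +4.2 g fiber (running total 27.2 g).
Greedy by best ratio exhausts the cost allowance optimally: 27.2 g.

27.2 g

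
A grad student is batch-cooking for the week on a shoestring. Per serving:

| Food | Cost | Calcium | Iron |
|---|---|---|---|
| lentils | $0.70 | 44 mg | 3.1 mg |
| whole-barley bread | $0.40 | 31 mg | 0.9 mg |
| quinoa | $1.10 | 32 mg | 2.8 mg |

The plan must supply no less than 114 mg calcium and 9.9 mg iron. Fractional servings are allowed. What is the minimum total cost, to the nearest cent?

Two binding constraints pin down two serving amounts, so the optimal mix uses at most two foods. The candidates are each food alone (scaled to the tighter of calcium/iron) and each pair with both constraints tight.
lentils only: max(114/44, 9.9/3.1) = 3.194 servings → $2.24.
whole-barley bread only: max(114/31, 9.9/0.9) = 11 servings → $4.40.
quinoa only: max(114/32, 9.9/2.8) = 3.562 servings → $3.92.
lentils + whole-barley bread with both targets exact would need a negative amount; discard.
lentils + quinoa with both tight: 0.1 servings and 3.425 servings → $3.84.
whole-barley bread + quinoa with both tight: 0.04138 servings and 3.522 servings → $3.89.
The minimum over all feasible corners is $2.24.

$2.24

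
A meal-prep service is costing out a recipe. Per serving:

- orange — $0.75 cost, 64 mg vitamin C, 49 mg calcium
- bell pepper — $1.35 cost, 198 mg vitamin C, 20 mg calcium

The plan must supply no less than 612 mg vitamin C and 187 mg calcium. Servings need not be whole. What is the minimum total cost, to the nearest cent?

With two linear requirements the optimum uses one or two foods; enumerate the corners.
orange only: max(612/64, 187/49) = 9.562 servings → $7.17.
bell pepper only: max(612/198, 187/20) = 9.35 servings → $12.62.
orange + bell pepper with both tight: 2.943 servings and 2.14 servings → $5.10.
Cheapest feasible corner: $5.10.

$5.10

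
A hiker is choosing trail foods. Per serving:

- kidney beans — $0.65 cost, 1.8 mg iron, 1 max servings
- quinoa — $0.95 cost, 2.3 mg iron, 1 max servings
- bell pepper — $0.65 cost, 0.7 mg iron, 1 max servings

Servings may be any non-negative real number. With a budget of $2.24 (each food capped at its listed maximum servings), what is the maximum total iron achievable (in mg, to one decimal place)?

4.8 mg

Iron per dollar: kidney beans 2.769, quinoa 2.421, bell pepper 1.077.
Take 1 serving of kidney beans: spends $0.65, +1.8 mg iron (running total 1.8 mg).
Take 1 serving of quinoa: spends $0.95, +2.3 mg iron (running total 4.1 mg).
Take 0.9846 servings of bell pepper: spends $0.64, +0.7 mg iron (running total 4.8 mg).
Greedy by best ratio exhausts the cost allowance optimally: 4.8 mg.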